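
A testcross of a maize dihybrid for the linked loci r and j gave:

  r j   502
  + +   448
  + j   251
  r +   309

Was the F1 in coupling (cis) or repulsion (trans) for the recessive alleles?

cis

The two most frequent classes are + + (448) and r j (502); these are the parental (non-recombinant) types.
So the F1 carried + + on one chromosome and r j on the other — the recessive alleles are on the same chromosome (cis / coupling).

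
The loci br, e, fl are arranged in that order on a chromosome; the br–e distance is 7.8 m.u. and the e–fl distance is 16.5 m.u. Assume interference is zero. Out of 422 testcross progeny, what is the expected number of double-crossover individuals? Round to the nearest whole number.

Map distances give recombination frequencies of 0.078 and 0.165 for the two intervals.
With no interference, expected double-crossover frequency = 0.078 × 0.165 = 0.01287.
Expected number = 0.01287 × 422 = 5.43 ≈ 5.

5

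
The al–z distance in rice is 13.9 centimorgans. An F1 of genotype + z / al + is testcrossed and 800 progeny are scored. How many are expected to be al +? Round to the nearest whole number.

344

A map distance of 13.9 centimorgans corresponds to a recombination frequency of 0.139.
The F1 is + z / al +, so al + is a parental gamete class with expected frequency (1 − r)/2 = 0.861/2 = 0.4305.
Expected number = 0.4305 × 800 = 344.40 ≈ 344.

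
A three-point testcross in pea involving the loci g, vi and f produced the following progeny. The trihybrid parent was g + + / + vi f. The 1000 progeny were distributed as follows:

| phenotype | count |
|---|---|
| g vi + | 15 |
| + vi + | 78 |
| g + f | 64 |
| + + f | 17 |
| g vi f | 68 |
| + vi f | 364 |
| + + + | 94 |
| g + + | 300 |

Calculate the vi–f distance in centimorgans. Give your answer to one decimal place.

The two rarest classes, g vi + and + + f, are the double crossovers. Comparing them with the parentals, only the vi allele has switched, so vi is the middle locus and the order is f – vi – g.
Crossovers in the f–vi interval produce the single-crossover classes g + f and + vi + (64 + 78 = 142) plus the double crossovers (32).
RF(f–vi) = (142 + 32) / 1000 = 174/1000 = 0.1740 → 17.4 centimorgans.

17.4 centimorgans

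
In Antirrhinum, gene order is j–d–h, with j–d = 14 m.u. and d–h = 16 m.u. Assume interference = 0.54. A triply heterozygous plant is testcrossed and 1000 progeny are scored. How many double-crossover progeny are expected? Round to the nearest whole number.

Map distances give recombination frequencies of 0.140 and 0.160 for the two intervals.
With interference 0.54 (so coincidence = 0.46), expected double-crossover frequency = 0.140 × 0.160 × 0.46 = 0.01030.
Expected number = 0.01030 × 1000 = 10.30 ≈ 10.

10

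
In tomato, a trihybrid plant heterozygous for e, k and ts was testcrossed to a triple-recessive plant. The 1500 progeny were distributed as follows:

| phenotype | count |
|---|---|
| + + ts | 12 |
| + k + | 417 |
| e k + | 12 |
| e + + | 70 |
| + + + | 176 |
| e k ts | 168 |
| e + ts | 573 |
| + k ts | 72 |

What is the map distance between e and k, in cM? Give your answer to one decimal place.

The two most frequent reciprocal classes, e + ts and + k +, are the parental types, so the F1 was e + ts / + k +.
The two rarest classes, + + ts and e k +, are the double crossovers. Comparing them with the parentals, only the e allele has switched, so e is the middle locus and the order is ts – e – k.
Crossovers in the e–k interval produce the single-crossover classes e k ts and + + + (168 + 176 = 344) plus the double crossovers (24).
RF(e–k) = (344 + 24) / 1500 = 368/1500 = 0.2453 → 24.5 cM.

24.5 cM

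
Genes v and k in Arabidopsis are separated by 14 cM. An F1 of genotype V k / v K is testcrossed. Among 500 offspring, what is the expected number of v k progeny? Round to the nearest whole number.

A map distance of 14 cM corresponds to a recombination frequency of 0.140.
The F1 is V k / v K, so v k is a recombinant gamete class with expected frequency r/2 = 0.140/2 = 0.0700.
Expected number = 0.0700 × 500 = 35.00 ≈ 35.

35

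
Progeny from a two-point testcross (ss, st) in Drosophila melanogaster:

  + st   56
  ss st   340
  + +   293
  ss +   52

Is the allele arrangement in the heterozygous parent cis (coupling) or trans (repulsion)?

cis

The two most frequent classes are + + (293) and ss st (340); these are the parental (non-recombinant) types.
So the F1 carried + + on one chromosome and ss st on the other — the recessive alleles are on the same chromosome (cis / coupling).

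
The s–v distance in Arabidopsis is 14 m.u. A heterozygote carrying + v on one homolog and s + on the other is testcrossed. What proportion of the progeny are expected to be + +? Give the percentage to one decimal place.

7.0%

A map distance of 14 m.u. corresponds to a recombination frequency of 0.140.
The F1 is + v / s +, so + + is a recombinant gamete class with expected frequency r/2 = 0.140/2 = 0.0700.
That is 0.0700 = 7.0% of the progeny.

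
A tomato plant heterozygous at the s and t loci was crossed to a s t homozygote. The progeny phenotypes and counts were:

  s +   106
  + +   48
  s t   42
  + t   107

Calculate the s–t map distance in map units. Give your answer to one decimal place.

The two most frequent classes, + t (107) and s + (106), are the parental types, so the F1 was + t / s +.
The recombinant classes are + + and s t: 48 + 42 = 90.
Recombination frequency = 90/303 = 0.2970 ≈ 29.7%, i.e. 29.7 map units.

29.7 map units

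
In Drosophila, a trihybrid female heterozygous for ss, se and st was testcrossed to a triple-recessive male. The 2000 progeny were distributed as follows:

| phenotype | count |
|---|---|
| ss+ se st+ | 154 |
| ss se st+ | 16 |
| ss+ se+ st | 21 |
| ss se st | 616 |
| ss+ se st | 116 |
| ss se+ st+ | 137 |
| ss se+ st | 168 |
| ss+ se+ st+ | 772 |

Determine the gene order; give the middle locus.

st

The two most frequent reciprocal classes, ss se st and ss+ se+ st+, are the parental types, so the F1 was ss se st / ss+ se+ st+.
The two rarest classes, ss se st+ and ss+ se+ st, are the double crossovers. Comparing them with the parentals, only the st allele has switched, so st is the middle locus and the order is se – st – ss.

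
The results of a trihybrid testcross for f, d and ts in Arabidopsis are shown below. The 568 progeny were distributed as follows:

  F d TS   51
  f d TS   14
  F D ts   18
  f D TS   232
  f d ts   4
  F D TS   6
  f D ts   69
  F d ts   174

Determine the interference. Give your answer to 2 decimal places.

-0.04

The two most frequent reciprocal classes, F d ts and f D TS, are the parental types, so the F1 was F d ts / f D TS.
The two rarest classes, f d ts and F D TS, are the double crossovers. Comparing them with the parentals, only the f allele has switched, so f is the middle locus and the order is d – f – ts.
d–f: (32 + 10)/568 = 0.0739; f–ts: (120 + 10)/568 = 0.2289.
Expected DCO frequency = 0.0739 × 0.2289 ≈ 0.01692; observed = 10/568 ≈ 0.01761.
Coefficient of coincidence = 0.01761/0.01692 ≈ 1.04; interference = 1 − 1.04 = -0.04.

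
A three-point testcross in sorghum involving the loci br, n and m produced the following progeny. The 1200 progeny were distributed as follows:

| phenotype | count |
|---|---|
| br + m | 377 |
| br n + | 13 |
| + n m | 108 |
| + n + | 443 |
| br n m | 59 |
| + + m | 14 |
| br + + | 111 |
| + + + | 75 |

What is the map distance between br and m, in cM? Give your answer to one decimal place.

20.5 cM

The two most frequent reciprocal classes, + n + and br + m, are the parental types, so the F1 was + n + / br + m.
The two rarest classes, br n + and + + m, are the double crossovers. Comparing them with the parentals, only the br allele has switched, so br is the middle locus and the order is m – br – n.
Crossovers in the m–br interval produce the single-crossover classes + n m and br + + (108 + 111 = 219) plus the double crossovers (27).
RF(m–br) = (219 + 27) / 1200 = 246/1200 = 0.2050 → 20.5 cM.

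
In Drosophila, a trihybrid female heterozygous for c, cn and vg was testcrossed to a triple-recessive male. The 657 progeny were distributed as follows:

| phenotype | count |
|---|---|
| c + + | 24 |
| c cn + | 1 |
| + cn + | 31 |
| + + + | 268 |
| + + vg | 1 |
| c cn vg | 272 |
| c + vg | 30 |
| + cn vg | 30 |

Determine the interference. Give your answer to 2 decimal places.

The two most frequent reciprocal classes, + + + and c cn vg, are the parental types, so the F1 was + + + / c cn vg.
The two rarest classes, + + vg and c cn +, are the double crossovers. Comparing them with the parentals, only the vg allele has switched, so vg is the middle locus and the order is c – vg – cn.
c–vg: (54 + 2)/657 = 0.0852; vg–cn: (61 + 2)/657 = 0.0959.
Expected DCO frequency = 0.0852 × 0.0959 ≈ 0.00817; observed = 2/657 ≈ 0.00304.
Coefficient of coincidence = 0.00304/0.00817 ≈ 0.37; interference = 1 − 0.37 = 0.63.

0.63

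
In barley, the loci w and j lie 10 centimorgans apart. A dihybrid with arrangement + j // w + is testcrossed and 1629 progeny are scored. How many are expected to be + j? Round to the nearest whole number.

A map distance of 10 centimorgans corresponds to a recombination frequency of 0.100.
The F1 is + j / w +, so + j is a parental gamete class with expected frequency (1 − r)/2 = 0.900/2 = 0.4500.
Expected number = 0.4500 × 1629 = 733.05 ≈ 733.

733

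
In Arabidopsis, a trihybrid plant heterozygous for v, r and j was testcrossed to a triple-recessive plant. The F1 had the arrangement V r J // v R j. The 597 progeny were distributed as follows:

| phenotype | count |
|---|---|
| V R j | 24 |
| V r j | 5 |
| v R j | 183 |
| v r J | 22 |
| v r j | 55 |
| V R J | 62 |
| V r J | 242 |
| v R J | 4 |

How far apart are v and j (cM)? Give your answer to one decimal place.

9.2 cM

The two rarest classes, V r j and v R J, are the double crossovers. Comparing them with the parentals, only the j allele has switched, so j is the middle locus and the order is r – j – v.
Crossovers in the j–v interval produce the single-crossover classes v r J and V R j (22 + 24 = 46) plus the double crossovers (9).
RF(j–v) = (46 + 9) / 597 = 55/597 = 0.0921 → 9.2 cM.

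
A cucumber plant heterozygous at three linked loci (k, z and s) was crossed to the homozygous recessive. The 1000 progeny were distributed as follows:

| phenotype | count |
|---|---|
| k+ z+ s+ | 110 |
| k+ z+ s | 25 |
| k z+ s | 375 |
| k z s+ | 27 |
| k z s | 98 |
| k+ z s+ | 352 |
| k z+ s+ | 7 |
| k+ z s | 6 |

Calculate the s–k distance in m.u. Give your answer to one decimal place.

The two most frequent reciprocal classes, k z+ s and k+ z s+, are the parental types, so the F1 was k z+ s / k+ z s+.
The two rarest classes, k z+ s+ and k+ z s, are the double crossovers. Comparing them with the parentals, only the s allele has switched, so s is the middle locus and the order is z – s – k.
Crossovers in the s–k interval produce the single-crossover classes k+ z+ s and k z s+ (25 + 27 = 52) plus the double crossovers (13).
RF(s–k) = (52 + 13) / 1000 = 65/1000 = 0.0650 → 6.5 m.u.

6.5 m.u.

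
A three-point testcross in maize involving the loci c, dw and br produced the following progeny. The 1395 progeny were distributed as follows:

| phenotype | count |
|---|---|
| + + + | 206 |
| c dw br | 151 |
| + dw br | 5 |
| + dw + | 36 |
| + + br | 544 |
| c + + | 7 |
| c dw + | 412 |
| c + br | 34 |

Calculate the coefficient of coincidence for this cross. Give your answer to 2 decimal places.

The two most frequent reciprocal classes, + + br and c dw +, are the parental types, so the F1 was + + br / c dw +.
The two rarest classes, + dw br and c + +, are the double crossovers. Comparing them with the parentals, only the dw allele has switched, so dw is the middle locus and the order is c – dw – br.
c–dw: (70 + 12)/1395 = 0.0588; dw–br: (357 + 12)/1395 = 0.2645.
Expected DCO frequency = 0.0588 × 0.2645 ≈ 0.01555; observed = 12/1395 ≈ 0.00860.
Coefficient of coincidence = 0.00860/0.01555 ≈ 0.55.

0.55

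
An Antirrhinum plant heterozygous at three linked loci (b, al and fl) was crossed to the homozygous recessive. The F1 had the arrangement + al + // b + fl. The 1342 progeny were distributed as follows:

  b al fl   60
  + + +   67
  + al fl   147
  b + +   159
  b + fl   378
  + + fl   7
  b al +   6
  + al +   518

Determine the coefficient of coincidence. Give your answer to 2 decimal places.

The two rarest classes, b al + and + + fl, are the double crossovers. Comparing them with the parentals, only the b allele has switched, so b is the middle locus and the order is fl – b – al.
fl–b: (306 + 13)/1342 = 0.2377; b–al: (127 + 13)/1342 = 0.1043.
Expected DCO frequency = 0.2377 × 0.1043 ≈ 0.02479; observed = 13/1342 ≈ 0.00969.
Coefficient of coincidence = 0.00969/0.02479 ≈ 0.39.

0.39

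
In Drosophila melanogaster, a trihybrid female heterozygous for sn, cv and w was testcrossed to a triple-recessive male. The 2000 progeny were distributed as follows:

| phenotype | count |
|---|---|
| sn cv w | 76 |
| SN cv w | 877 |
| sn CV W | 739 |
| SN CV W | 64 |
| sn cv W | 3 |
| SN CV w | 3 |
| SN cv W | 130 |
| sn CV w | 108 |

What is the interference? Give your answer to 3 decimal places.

The two most frequent reciprocal classes, sn CV W and SN cv w, are the parental types, so the F1 was sn CV W / SN cv w.
The two rarest classes, sn cv W and SN CV w, are the double crossovers. Comparing them with the parentals, only the cv allele has switched, so cv is the middle locus and the order is sn – cv – w.
sn–cv: (140 + 6)/2000 = 0.0730; cv–w: (238 + 6)/2000 = 0.1220.
Expected DCO frequency = 0.0730 × 0.1220 ≈ 0.00891; observed = 6/2000 ≈ 0.00300.
Coefficient of coincidence = 0.00300/0.00891 ≈ 0.337; interference = 1 − 0.337 = 0.663.

0.663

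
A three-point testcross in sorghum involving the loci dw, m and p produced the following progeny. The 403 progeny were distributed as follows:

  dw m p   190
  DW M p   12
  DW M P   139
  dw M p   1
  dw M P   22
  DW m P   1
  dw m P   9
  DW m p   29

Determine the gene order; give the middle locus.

The two most frequent reciprocal classes, dw m p and DW M P, are the parental types, so the F1 was dw m p / DW M P.
The two rarest classes, dw M p and DW m P, are the double crossovers. Comparing them with the parentals, only the m allele has switched, so m is the middle locus and the order is dw – m – p.

m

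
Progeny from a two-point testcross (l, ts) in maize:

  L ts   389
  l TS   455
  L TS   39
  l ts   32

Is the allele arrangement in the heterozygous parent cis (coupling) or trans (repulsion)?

trans

The two most frequent classes are L ts (389) and l TS (455); these are the parental (non-recombinant) types.
So the F1 carried L ts on one chromosome and l TS on the other — the recessive alleles are on opposite chromosomes (trans / repulsion).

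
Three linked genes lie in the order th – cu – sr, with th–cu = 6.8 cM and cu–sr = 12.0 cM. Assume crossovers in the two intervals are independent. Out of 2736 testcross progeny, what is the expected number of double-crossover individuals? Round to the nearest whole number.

Map distances give recombination frequencies of 0.068 and 0.120 for the two intervals.
With no interference, expected double-crossover frequency = 0.068 × 0.120 = 0.00816.
Expected number = 0.00816 × 2736 = 22.33 ≈ 22.

22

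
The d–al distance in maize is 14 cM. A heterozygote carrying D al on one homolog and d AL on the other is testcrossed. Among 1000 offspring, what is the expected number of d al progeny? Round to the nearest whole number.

70

A map distance of 14 cM corresponds to a recombination frequency of 0.140.
The F1 is D al / d AL, so d al is a recombinant gamete class with expected frequency r/2 = 0.140/2 = 0.0700.
Expected number = 0.0700 × 1000 = 70.00 ≈ 70.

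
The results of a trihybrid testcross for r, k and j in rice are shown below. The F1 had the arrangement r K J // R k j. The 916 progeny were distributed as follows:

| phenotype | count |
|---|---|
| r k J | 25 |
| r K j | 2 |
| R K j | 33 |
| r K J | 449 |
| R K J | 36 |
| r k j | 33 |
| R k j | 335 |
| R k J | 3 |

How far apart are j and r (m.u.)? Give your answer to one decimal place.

The two rarest classes, r K j and R k J, are the double crossovers. Comparing them with the parentals, only the j allele has switched, so j is the middle locus and the order is k – j – r.
Crossovers in the j–r interval produce the single-crossover classes R K J and r k j (36 + 33 = 69) plus the double crossovers (5).
RF(j–r) = (69 + 5) / 916 = 74/916 = 0.0808 → 8.1 m.u.

8.1 m.u.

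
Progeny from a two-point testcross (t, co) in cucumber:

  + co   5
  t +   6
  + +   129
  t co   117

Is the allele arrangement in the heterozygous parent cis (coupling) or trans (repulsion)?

The two most frequent classes are + + (129) and t co (117); these are the parental (non-recombinant) types.
So the F1 carried + + on one chromosome and t co on the other — the recessive alleles are on the same chromosome (cis / coupling).

cis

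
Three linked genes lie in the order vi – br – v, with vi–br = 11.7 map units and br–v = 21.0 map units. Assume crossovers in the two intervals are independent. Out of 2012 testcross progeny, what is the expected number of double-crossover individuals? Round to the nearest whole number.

49

Map distances give recombination frequencies of 0.117 and 0.210 for the two intervals.
With no interference, expected double-crossover frequency = 0.117 × 0.210 = 0.02457.
Expected number = 0.02457 × 2012 = 49.43 ≈ 49.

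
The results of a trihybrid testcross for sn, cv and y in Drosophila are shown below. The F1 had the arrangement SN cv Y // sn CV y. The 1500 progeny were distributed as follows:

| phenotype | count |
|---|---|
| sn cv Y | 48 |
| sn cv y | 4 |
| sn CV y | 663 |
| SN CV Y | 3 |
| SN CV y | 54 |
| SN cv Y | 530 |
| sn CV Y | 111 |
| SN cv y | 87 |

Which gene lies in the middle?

The two rarest classes, SN CV Y and sn cv y, are the double crossovers. Comparing them with the parentals, only the cv allele has switched, so cv is the middle locus and the order is sn – cv – y.

cv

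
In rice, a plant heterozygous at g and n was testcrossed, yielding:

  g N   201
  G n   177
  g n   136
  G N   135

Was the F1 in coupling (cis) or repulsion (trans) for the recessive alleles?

trans

The two most frequent classes are G n (177) and g N (201); these are the parental (non-recombinant) types.
So the F1 carried G n on one chromosome and g N on the other — the recessive alleles are on opposite chromosomes (trans / repulsion).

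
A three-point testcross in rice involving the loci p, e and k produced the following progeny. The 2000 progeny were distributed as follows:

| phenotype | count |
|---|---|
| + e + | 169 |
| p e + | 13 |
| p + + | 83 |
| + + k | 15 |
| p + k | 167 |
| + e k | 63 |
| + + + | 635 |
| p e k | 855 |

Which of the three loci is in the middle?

The two most frequent reciprocal classes, p e k and + + +, are the parental types, so the F1 was p e k / + + +.
The two rarest classes, p e + and + + k, are the double crossovers. Comparing them with the parentals, only the k allele has switched, so k is the middle locus and the order is p – k – e.

k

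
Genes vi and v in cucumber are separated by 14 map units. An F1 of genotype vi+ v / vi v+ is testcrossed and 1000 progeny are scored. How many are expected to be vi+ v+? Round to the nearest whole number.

A map distance of 14 map units corresponds to a recombination frequency of 0.140.
The F1 is vi+ v / vi v+, so vi+ v+ is a recombinant gamete class with expected frequency r/2 = 0.140/2 = 0.0700.
Expected number = 0.0700 × 1000 = 70.00 ≈ 70.

70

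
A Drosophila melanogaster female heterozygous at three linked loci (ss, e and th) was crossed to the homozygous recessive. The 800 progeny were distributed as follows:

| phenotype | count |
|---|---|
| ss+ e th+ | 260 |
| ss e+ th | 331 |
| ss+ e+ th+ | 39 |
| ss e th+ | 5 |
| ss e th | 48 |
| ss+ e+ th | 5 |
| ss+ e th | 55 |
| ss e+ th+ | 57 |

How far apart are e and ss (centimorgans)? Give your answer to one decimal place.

12.1 centimorgans

The two most frequent reciprocal classes, ss+ e th+ and ss e+ th, are the parental types, so the F1 was ss+ e th+ / ss e+ th.
The two rarest classes, ss e th+ and ss+ e+ th, are the double crossovers. Comparing them with the parentals, only the ss allele has switched, so ss is the middle locus and the order is th – ss – e.
Crossovers in the ss–e interval produce the single-crossover classes ss+ e+ th+ and ss e th (39 + 48 = 87) plus the double crossovers (10).
RF(ss–e) = (87 + 10) / 800 = 97/800 = 0.1212 → 12.1 centimorgans.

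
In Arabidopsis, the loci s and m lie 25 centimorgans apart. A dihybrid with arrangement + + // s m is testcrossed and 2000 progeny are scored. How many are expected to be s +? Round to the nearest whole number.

250

A map distance of 25 centimorgans corresponds to a recombination frequency of 0.250.
The F1 is + + / s m, so s + is a recombinant gamete class with expected frequency r/2 = 0.250/2 = 0.1250.
Expected number = 0.1250 × 2000 = 250.00 ≈ 250.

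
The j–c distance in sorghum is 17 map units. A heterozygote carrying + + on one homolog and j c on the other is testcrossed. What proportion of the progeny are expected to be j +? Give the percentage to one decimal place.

8.5%

A map distance of 17 map units corresponds to a recombination frequency of 0.170.
The F1 is + + / j c, so j + is a recombinant gamete class with expected frequency r/2 = 0.170/2 = 0.0850.
That is 0.0850 = 8.5% of the progeny.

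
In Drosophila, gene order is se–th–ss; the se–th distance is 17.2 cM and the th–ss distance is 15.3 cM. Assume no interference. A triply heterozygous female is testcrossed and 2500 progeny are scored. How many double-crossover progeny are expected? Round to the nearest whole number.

66

Map distances give recombination frequencies of 0.172 and 0.153 for the two intervals.
With no interference, expected double-crossover frequency = 0.172 × 0.153 = 0.02632.
Expected number = 0.02632 × 2500 = 65.79 ≈ 66.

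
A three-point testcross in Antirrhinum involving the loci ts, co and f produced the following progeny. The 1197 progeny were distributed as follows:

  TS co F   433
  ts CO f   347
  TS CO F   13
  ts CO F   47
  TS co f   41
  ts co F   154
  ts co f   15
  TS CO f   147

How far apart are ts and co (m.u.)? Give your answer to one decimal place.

The two most frequent reciprocal classes, ts CO f and TS co F, are the parental types, so the F1 was ts CO f / TS co F.
The two rarest classes, ts co f and TS CO F, are the double crossovers. Comparing them with the parentals, only the co allele has switched, so co is the middle locus and the order is f – co – ts.
Crossovers in the co–ts interval produce the single-crossover classes TS CO f and ts co F (147 + 154 = 301) plus the double crossovers (28).
RF(co–ts) = (301 + 28) / 1197 = 329/1197 = 0.2749 → 27.5 m.u.

27.5 m.u.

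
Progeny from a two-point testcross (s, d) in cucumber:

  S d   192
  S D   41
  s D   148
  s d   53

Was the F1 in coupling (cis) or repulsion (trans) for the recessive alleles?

trans

The two most frequent classes are S d (192) and s D (148); these are the parental (non-recombinant) types.
So the F1 carried S d on one chromosome and s D on the other — the recessive alleles are on opposite chromosomes (trans / repulsion).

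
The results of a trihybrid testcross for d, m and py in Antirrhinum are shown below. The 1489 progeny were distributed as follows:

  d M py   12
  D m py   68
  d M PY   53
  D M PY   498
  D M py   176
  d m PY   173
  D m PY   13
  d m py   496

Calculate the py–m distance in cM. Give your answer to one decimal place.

25.1 cM

The two most frequent reciprocal classes, D M PY and d m py, are the parental types, so the F1 was D M PY / d m py.
The two rarest classes, D m PY and d M py, are the double crossovers. Comparing them with the parentals, only the m allele has switched, so m is the middle locus and the order is d – m – py.
Crossovers in the m–py interval produce the single-crossover classes D M py and d m PY (176 + 173 = 349) plus the double crossovers (25).
RF(m–py) = (349 + 25) / 1489 = 374/1489 = 0.2512 → 25.1 cM.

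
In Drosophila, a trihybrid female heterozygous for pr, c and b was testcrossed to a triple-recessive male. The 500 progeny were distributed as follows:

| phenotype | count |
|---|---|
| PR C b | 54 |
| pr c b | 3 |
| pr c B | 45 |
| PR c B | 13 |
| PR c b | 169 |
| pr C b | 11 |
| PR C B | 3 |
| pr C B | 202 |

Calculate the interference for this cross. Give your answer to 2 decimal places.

The two most frequent reciprocal classes, PR c b and pr C B, are the parental types, so the F1 was PR c b / pr C B.
The two rarest classes, pr c b and PR C B, are the double crossovers. Comparing them with the parentals, only the pr allele has switched, so pr is the middle locus and the order is c – pr – b.
c–pr: (99 + 6)/500 = 0.2100; pr–b: (24 + 6)/500 = 0.0600.
Expected DCO frequency = 0.2100 × 0.0600 ≈ 0.01260; observed = 6/500 ≈ 0.01200.
Coefficient of coincidence = 0.01200/0.01260 ≈ 0.95; interference = 1 − 0.95 = 0.05.

0.05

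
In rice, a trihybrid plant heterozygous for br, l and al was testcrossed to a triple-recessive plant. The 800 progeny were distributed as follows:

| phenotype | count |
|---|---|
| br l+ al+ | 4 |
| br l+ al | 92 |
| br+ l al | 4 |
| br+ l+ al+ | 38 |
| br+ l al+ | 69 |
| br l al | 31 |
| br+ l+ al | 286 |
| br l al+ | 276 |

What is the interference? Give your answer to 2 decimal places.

0.51

The two most frequent reciprocal classes, br+ l+ al and br l al+, are the parental types, so the F1 was br+ l+ al / br l al+.
The two rarest classes, br+ l al and br l+ al+, are the double crossovers. Comparing them with the parentals, only the l allele has switched, so l is the middle locus and the order is al – l – br.
al–l: (69 + 8)/800 = 0.0963; l–br: (161 + 8)/800 = 0.2112.
Expected DCO frequency = 0.0963 × 0.2112 ≈ 0.02034; observed = 8/800 ≈ 0.01000.
Coefficient of coincidence = 0.01000/0.02034 ≈ 0.49; interference = 1 − 0.49 = 0.51.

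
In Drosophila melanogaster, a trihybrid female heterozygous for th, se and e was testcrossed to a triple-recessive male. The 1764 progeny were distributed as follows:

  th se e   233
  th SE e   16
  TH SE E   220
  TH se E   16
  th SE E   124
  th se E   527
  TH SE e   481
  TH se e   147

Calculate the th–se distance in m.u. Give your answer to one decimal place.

The two most frequent reciprocal classes, th se E and TH SE e, are the parental types, so the F1 was th se E / TH SE e.
The two rarest classes, TH se E and th SE e, are the double crossovers. Comparing them with the parentals, only the th allele has switched, so th is the middle locus and the order is e – th – se.
Crossovers in the th–se interval produce the single-crossover classes th SE E and TH se e (124 + 147 = 271) plus the double crossovers (32).
RF(th–se) = (271 + 32) / 1764 = 303/1764 = 0.1718 → 17.2 m.u.

17.2 m.u.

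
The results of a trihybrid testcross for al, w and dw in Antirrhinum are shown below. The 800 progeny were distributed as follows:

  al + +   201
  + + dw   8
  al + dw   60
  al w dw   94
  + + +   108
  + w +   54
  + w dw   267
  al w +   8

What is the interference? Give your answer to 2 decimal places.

0.55

The two most frequent reciprocal classes, al + + and + w dw, are the parental types, so the F1 was al + + / + w dw.
The two rarest classes, al w + and + + dw, are the double crossovers. Comparing them with the parentals, only the w allele has switched, so w is the middle locus and the order is dw – w – al.
dw–w: (114 + 16)/800 = 0.1625; w–al: (202 + 16)/800 = 0.2725.
Expected DCO frequency = 0.1625 × 0.2725 ≈ 0.04428; observed = 16/800 ≈ 0.02000.
Coefficient of coincidence = 0.02000/0.04428 ≈ 0.45; interference = 1 − 0.45 = 0.55.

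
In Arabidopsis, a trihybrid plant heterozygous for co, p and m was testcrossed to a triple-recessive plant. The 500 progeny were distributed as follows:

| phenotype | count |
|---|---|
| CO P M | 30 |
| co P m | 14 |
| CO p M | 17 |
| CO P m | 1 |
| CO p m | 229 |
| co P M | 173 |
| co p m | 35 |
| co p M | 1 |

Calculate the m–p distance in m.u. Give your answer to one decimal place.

6.6 m.u.

The two most frequent reciprocal classes, co P M and CO p m, are the parental types, so the F1 was co P M / CO p m.
The two rarest classes, co p M and CO P m, are the double crossovers. Comparing them with the parentals, only the p allele has switched, so p is the middle locus and the order is m – p – co.
Crossovers in the m–p interval produce the single-crossover classes co P m and CO p M (14 + 17 = 31) plus the double crossovers (2).
RF(m–p) = (31 + 2) / 500 = 33/500 = 0.0660 → 6.6 m.u.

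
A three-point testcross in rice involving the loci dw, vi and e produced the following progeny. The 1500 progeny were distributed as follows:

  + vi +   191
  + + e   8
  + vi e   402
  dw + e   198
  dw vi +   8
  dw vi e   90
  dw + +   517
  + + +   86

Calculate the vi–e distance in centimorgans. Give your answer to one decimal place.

The two most frequent reciprocal classes, + vi e and dw + +, are the parental types, so the F1 was + vi e / dw + +.
The two rarest classes, + + e and dw vi +, are the double crossovers. Comparing them with the parentals, only the vi allele has switched, so vi is the middle locus and the order is dw – vi – e.
Crossovers in the vi–e interval produce the single-crossover classes + vi + and dw + e (191 + 198 = 389) plus the double crossovers (16).
RF(vi–e) = (389 + 16) / 1500 = 405/1500 = 0.2700 → 27.0 centimorgans.

27.0 centimorgans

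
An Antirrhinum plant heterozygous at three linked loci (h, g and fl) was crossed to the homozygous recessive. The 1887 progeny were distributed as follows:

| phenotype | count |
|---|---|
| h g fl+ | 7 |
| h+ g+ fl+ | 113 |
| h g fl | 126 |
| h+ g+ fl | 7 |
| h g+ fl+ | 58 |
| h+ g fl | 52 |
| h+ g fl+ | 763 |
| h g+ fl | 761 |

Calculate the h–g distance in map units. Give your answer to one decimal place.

The two most frequent reciprocal classes, h+ g fl+ and h g+ fl, are the parental types, so the F1 was h+ g fl+ / h g+ fl.
The two rarest classes, h g fl+ and h+ g+ fl, are the double crossovers. Comparing them with the parentals, only the h allele has switched, so h is the middle locus and the order is fl – h – g.
Crossovers in the h–g interval produce the single-crossover classes h+ g+ fl+ and h g fl (113 + 126 = 239) plus the double crossovers (14).
RF(h–g) = (239 + 14) / 1887 = 253/1887 = 0.1341 → 13.4 map units.

13.4 map units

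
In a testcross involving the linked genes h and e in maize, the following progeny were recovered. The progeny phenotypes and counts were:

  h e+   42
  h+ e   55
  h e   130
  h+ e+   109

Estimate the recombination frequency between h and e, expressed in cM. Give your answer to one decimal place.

28.9 cM

The two most frequent classes, h+ e+ (109) and h e (130), are the parental types, so the F1 was h+ e+ / h e.
The recombinant classes are h+ e and h e+: 55 + 42 = 97.
Recombination frequency = 97/336 = 0.2887 ≈ 28.9%, i.e. 28.9 cM.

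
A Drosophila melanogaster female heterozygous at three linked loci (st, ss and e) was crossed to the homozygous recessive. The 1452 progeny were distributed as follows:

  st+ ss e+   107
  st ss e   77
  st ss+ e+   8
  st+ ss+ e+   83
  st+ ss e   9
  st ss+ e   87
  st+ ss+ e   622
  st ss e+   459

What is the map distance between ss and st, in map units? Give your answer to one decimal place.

14.5 map units

The two most frequent reciprocal classes, st ss e+ and st+ ss+ e, are the parental types, so the F1 was st ss e+ / st+ ss+ e.
The two rarest classes, st ss+ e+ and st+ ss e, are the double crossovers. Comparing them with the parentals, only the ss allele has switched, so ss is the middle locus and the order is st – ss – e.
Crossovers in the st–ss interval produce the single-crossover classes st+ ss e+ and st ss+ e (107 + 87 = 194) plus the double crossovers (17).
RF(st–ss) = (194 + 17) / 1452 = 211/1452 = 0.1453 → 14.5 map units.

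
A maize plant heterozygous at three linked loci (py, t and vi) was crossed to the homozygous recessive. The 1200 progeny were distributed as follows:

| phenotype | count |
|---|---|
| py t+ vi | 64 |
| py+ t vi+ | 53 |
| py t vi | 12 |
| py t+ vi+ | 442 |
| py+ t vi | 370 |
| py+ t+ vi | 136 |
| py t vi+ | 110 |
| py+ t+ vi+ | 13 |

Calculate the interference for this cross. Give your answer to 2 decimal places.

The two most frequent reciprocal classes, py t+ vi+ and py+ t vi, are the parental types, so the F1 was py t+ vi+ / py+ t vi.
The two rarest classes, py+ t+ vi+ and py t vi, are the double crossovers. Comparing them with the parentals, only the py allele has switched, so py is the middle locus and the order is t – py – vi.
t–py: (246 + 25)/1200 = 0.2258; py–vi: (117 + 25)/1200 = 0.1183.
Expected DCO frequency = 0.2258 × 0.1183 ≈ 0.02671; observed = 25/1200 ≈ 0.02083.
Coefficient of coincidence = 0.02083/0.02671 ≈ 0.78; interference = 1 − 0.78 = 0.22.

0.22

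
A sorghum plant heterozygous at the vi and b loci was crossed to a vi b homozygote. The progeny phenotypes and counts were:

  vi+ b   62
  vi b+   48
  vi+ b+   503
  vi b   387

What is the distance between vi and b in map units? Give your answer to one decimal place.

The two most frequent classes, vi+ b+ (503) and vi b (387), are the parental types, so the F1 was vi+ b+ / vi b.
The recombinant classes are vi+ b and vi b+: 62 + 48 = 110.
Recombination frequency = 110/1000 = 0.1100 ≈ 11.0%, i.e. 11.0 map units.

11.0 map units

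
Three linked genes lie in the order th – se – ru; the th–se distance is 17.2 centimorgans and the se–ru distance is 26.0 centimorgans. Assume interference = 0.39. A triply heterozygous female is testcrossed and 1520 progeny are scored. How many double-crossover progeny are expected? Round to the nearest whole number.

41

Map distances give recombination frequencies of 0.172 and 0.260 for the two intervals.
With interference 0.39 (so coincidence = 0.61), expected double-crossover frequency = 0.172 × 0.260 × 0.61 = 0.02728.
Expected number = 0.02728 × 1520 = 41.46 ≈ 41.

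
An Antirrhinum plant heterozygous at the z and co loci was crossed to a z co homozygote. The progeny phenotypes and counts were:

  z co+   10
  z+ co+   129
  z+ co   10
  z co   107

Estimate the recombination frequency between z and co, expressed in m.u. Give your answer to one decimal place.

The two most frequent classes, z+ co+ (129) and z co (107), are the parental types, so the F1 was z+ co+ / z co.
The recombinant classes are z+ co and z co+: 10 + 10 = 20.
Recombination frequency = 20/256 = 0.0781 ≈ 7.8%, i.e. 7.8 m.u.

7.8 m.u.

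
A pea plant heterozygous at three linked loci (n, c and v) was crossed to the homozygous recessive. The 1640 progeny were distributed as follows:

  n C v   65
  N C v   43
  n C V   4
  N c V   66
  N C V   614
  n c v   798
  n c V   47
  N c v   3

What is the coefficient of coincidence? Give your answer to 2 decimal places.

0.86

The two most frequent reciprocal classes, n c v and N C V, are the parental types, so the F1 was n c v / N C V.
The two rarest classes, N c v and n C V, are the double crossovers. Comparing them with the parentals, only the n allele has switched, so n is the middle locus and the order is v – n – c.
v–n: (90 + 7)/1640 = 0.0591; n–c: (131 + 7)/1640 = 0.0841.
Expected DCO frequency = 0.0591 × 0.0841 ≈ 0.00497; observed = 7/1640 ≈ 0.00427.
Coefficient of coincidence = 0.00427/0.00497 ≈ 0.86.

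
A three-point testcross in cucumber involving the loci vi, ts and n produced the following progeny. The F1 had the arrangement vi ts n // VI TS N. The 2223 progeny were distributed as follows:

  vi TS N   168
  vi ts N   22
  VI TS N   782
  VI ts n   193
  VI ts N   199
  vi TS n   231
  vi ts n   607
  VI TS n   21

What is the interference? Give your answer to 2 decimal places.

0.50

The two rarest classes, vi ts N and VI TS n, are the double crossovers. Comparing them with the parentals, only the n allele has switched, so n is the middle locus and the order is vi – n – ts.
vi–n: (361 + 43)/2223 = 0.1817; n–ts: (430 + 43)/2223 = 0.2128.
Expected DCO frequency = 0.1817 × 0.2128 ≈ 0.03867; observed = 43/2223 ≈ 0.01934.
Coefficient of coincidence = 0.01934/0.03867 ≈ 0.50; interference = 1 − 0.50 = 0.50.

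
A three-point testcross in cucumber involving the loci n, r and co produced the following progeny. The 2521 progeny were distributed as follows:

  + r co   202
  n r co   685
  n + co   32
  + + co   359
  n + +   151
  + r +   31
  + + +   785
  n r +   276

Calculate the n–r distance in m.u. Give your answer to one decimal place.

The two most frequent reciprocal classes, n r co and + + +, are the parental types, so the F1 was n r co / + + +.
The two rarest classes, n + co and + r +, are the double crossovers. Comparing them with the parentals, only the r allele has switched, so r is the middle locus and the order is n – r – co.
Crossovers in the n–r interval produce the single-crossover classes + r co and n + + (202 + 151 = 353) plus the double crossovers (63).
RF(n–r) = (353 + 63) / 2521 = 416/2521 = 0.1650 → 16.5 m.u.

16.5 m.u.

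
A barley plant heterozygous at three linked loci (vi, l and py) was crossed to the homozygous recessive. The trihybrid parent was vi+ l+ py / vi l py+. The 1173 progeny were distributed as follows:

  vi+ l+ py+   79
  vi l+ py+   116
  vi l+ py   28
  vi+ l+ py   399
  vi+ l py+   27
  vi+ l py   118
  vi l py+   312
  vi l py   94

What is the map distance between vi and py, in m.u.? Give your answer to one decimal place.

19.4 m.u.

The two rarest classes, vi l+ py and vi+ l py+, are the double crossovers. Comparing them with the parentals, only the vi allele has switched, so vi is the middle locus and the order is l – vi – py.
Crossovers in the vi–py interval produce the single-crossover classes vi+ l+ py+ and vi l py (79 + 94 = 173) plus the double crossovers (55).
RF(vi–py) = (173 + 55) / 1173 = 228/1173 = 0.1944 → 19.4 m.u.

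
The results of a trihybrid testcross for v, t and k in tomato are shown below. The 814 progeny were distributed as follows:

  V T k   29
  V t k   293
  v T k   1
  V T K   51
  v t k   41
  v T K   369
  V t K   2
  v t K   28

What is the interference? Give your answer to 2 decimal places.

The two most frequent reciprocal classes, V t k and v T K, are the parental types, so the F1 was V t k / v T K.
The two rarest classes, V t K and v T k, are the double crossovers. Comparing them with the parentals, only the k allele has switched, so k is the middle locus and the order is v – k – t.
v–k: (92 + 3)/814 = 0.1167; k–t: (57 + 3)/814 = 0.0737.
Expected DCO frequency = 0.1167 × 0.0737 ≈ 0.00860; observed = 3/814 ≈ 0.00369.
Coefficient of coincidence = 0.00369/0.00860 ≈ 0.43; interference = 1 − 0.43 = 0.57.

0.57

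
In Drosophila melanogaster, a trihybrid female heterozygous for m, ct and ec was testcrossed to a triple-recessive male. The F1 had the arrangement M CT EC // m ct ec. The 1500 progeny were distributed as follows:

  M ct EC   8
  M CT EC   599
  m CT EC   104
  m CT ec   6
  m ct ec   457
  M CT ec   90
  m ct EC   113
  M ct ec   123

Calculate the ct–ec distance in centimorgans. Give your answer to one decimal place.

The two rarest classes, M ct EC and m CT ec, are the double crossovers. Comparing them with the parentals, only the ct allele has switched, so ct is the middle locus and the order is m – ct – ec.
Crossovers in the ct–ec interval produce the single-crossover classes M CT ec and m ct EC (90 + 113 = 203) plus the double crossovers (14).
RF(ct–ec) = (203 + 14) / 1500 = 217/1500 = 0.1447 → 14.5 centimorgans.

14.5 centimorgans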